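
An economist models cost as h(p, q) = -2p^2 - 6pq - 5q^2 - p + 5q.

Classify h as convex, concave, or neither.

h is quadratic, so its Hessian is the constant matrix H = [[-4, -6], [-6, -10]].
det(H) = 4, tr(H) = -14.
det(H) > 0 and tr(H) < 0, so H is negative definite everywhere: concave.

concave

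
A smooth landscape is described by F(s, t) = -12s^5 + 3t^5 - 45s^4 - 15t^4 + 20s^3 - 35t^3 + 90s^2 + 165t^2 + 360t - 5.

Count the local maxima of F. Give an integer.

F separates as a function of s plus a function of t, so ∇F=0 decouples.
∂F/∂s = -60s(s - 1)(s + 1)(s + 3) = 0 at s ∈ {-3, -1, 0, 1}; ∂F/∂t = 15(t - 4)(t - 3)(t + 1)(t + 2) = 0 at t ∈ {-2, -1, 3, 4}.
The Hessian is diagonal: diag(F_ss, F_tt). Second derivatives: F_ss(-3)=1440, F_ss(-1)=-240, F_ss(0)=180, F_ss(1)=-480; F_tt(-2)=-450, F_tt(-1)=300, F_tt(3)=-300, F_tt(4)=450.
Local maxima occur where both diagonal entries negative: (-1, -2), (-1, 3), (1, -2), (1, 3). Count: 4.

4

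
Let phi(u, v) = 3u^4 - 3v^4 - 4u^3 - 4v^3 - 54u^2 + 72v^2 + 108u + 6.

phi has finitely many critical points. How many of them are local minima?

phi separates as a function of u plus a function of v, so ∇phi=0 decouples.
∂phi/∂u = 12(u - 3)(u - 1)(u + 3) = 0 at u ∈ {-3, 1, 3}; ∂phi/∂v = -12v(v - 3)(v + 4) = 0 at v ∈ {-4, 0, 3}.
The Hessian is diagonal: diag(phi_uu, phi_vv). Second derivatives: phi_uu(-3)=288, phi_uu(1)=-96, phi_uu(3)=144; phi_vv(-4)=-336, phi_vv(0)=144, phi_vv(3)=-252.
Local minima occur where both diagonal entries positive: (-3, 0), (3, 0). Count: 2.

2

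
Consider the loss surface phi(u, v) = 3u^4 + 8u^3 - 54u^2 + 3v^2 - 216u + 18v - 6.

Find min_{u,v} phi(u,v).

phi(u,v) separates as P(u) + Q(v) − 6, so its minimum is min P + min Q − 6.
P'(u) = 12(u - 3)(u + 2)(u + 3) vanishes at u ∈ {-3, -2, 3}; Q'(v) = 6v + 18 vanishes at v ∈ {-3}.
Local minima of P (where P''>0): P(-3)=189, P(3)=-675. Local minima of Q: Q(-3)=-27.
So the global minimum of phi is P(3) + Q(-3) − 6 = -675 − 27 − 6 = -708, attained at (3, -3).

-708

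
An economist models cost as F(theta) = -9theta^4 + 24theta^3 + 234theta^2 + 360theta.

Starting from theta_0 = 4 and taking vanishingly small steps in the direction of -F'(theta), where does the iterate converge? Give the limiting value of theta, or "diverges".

-1

F'(theta) = -36(theta - 5)(theta + 1)(theta + 2), so F'(4) = 1080.
Gradient descent moves in the -F' direction, i.e. theta is decreasing.
The nearest critical point in that direction is theta = -1, where F'' = 216 > 0 (a local minimum). The iterate converges there.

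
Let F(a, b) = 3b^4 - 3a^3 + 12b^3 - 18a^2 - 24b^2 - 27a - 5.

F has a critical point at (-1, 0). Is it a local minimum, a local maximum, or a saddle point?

The mixed partial ∂²F/∂a∂b is 0, so the Hessian at any point is diag(F_aa, F_bb) = diag(-18(a + 2), 12(3b^2 + 6b - 4)).
At (-1, 0): H = diag(-18, -48).
Both eigenvalues are negative, so H is negative definite: a local maximum.

local maximum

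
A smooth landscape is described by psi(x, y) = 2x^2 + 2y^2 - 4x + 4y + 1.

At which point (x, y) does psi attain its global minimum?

(1, -1)

psi(x,y) separates as P(x) + Q(y) + 1, so its minimum is min P + min Q + 1.
P'(x) = 4x - 4 vanishes at x ∈ {1}; Q'(y) = 4y + 4 vanishes at y ∈ {-1}.
Local minima of P (where P''>0): P(1)=-2. Local minima of Q: Q(-1)=-2.
So the global minimum of psi is P(1) + Q(-1) + 1 = -2 − 2 + 1 = -3, attained at (1, -1).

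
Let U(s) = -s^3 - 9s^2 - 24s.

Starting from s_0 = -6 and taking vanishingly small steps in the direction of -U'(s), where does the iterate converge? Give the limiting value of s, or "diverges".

-4

U'(s) = -3(s + 2)(s + 4), so U'(-6) = -24.
Gradient descent moves in the -U' direction, i.e. s is increasing.
The nearest critical point in that direction is s = -4, where U'' = 6 > 0 (a local minimum). The iterate converges there.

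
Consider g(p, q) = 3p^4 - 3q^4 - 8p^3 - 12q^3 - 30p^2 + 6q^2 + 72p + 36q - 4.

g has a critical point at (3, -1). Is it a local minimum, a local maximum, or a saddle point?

local minimum

The mixed partial ∂²g/∂p∂q is 0, so the Hessian at any point is diag(g_pp, g_qq) = diag(12(3p^2 - 4p - 5), 12(-3q^2 - 6q + 1)).
At (3, -1): H = diag(120, 48).
Both eigenvalues are positive, so H is positive definite: a local minimum.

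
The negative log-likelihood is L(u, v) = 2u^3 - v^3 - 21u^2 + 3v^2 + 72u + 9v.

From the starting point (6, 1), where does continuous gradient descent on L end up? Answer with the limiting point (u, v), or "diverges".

L is separable, so gradient descent decouples: u follows -∂L/∂u, v follows -∂L/∂v.
∂L/∂u = 6(u - 4)(u - 3); at u=6 this is 36, so u decreases.
∂L/∂v = -3(v - 3)(v + 1); at v=1 this is 12, so v decreases.
u converges to its nearest critical value 4 (a local min of the u-part); v converges to -1. The iterate converges to (4, -1).

(4, -1)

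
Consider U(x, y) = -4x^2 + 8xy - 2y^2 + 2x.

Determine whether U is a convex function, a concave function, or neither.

neither

U is quadratic, so its Hessian is the constant matrix H = [[-8, 8], [8, -4]].
det(H) = -32, tr(H) = -12.
det(H) < 0, so H is indefinite: neither convex nor concave.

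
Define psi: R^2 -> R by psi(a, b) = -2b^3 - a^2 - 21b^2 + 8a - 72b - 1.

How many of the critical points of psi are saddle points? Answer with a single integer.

psi separates as a function of a plus a function of b, so ∇psi=0 decouples.
∂psi/∂a = -2(a - 4) = 0 at a ∈ {4}; ∂psi/∂b = -6(b + 3)(b + 4) = 0 at b ∈ {-4, -3}.
The Hessian is diagonal: diag(psi_aa, psi_bb). Second derivatives: psi_aa(4)=-2; psi_bb(-4)=6, psi_bb(-3)=-6.
Saddle points occur where the two diagonal entries have opposite signs: (4, -4). Count: 1.

1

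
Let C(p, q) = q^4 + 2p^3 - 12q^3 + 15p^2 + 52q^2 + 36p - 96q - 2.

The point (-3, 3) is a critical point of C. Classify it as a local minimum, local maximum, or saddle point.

The mixed partial ∂²C/∂p∂q is 0, so the Hessian at any point is diag(C_pp, C_qq) = diag(6(2p + 5), 4(3q^2 - 18q + 26)).
At (-3, 3): H = diag(-6, -4).
Both eigenvalues are negative, so H is negative definite: a local maximum.

local maximum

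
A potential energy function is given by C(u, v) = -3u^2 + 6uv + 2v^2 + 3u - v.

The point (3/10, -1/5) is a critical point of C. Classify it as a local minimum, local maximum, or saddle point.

The Hessian of C is constant: H = [[-6, 6], [6, 4]].
det(H) = (-6)·4 − 6² = -60.
Since det(H) < 0, H is indefinite and the critical point is a saddle point.

saddle point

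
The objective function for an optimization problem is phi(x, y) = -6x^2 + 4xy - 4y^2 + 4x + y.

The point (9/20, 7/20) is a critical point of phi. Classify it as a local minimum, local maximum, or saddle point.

The Hessian of phi is constant: H = [[-12, 4], [4, -8]].
det(H) = (-12)·(-8) − 4² = 80.
det(H) > 0 and tr(H) = -20 < 0, so H is negative definite and the point is a local maximum.

local maximum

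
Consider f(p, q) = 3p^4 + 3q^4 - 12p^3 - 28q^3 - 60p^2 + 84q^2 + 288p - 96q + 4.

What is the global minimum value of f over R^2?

-897

f(p,q) separates as A(p) + B(q) + 4, so its minimum is min A + min B + 4.
A'(p) = 12(p - 4)(p - 2)(p + 3) vanishes at p ∈ {-3, 2, 4}; B'(q) = 12(q - 4)(q - 2)(q - 1) vanishes at q ∈ {1, 2, 4}.
Local minima of A (where A''>0): A(-3)=-837, A(4)=192. Local minima of B: B(1)=-37, B(4)=-64.
So the global minimum of f is A(-3) + B(4) + 4 = -837 − 64 + 4 = -897, attained at (-3, 4).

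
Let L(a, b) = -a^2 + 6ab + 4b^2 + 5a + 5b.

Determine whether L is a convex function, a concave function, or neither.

L is quadratic, so its Hessian is the constant matrix H = [[-2, 6], [6, 8]].
det(H) = -52, tr(H) = 6.
det(H) < 0, so H is indefinite: neither convex nor concave.

neither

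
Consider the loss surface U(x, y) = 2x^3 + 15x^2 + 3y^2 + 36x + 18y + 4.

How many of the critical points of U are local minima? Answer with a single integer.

U separates as a function of x plus a function of y, so ∇U=0 decouples.
∂U/∂x = 6(x + 2)(x + 3) = 0 at x ∈ {-3, -2}; ∂U/∂y = 6(y + 3) = 0 at y ∈ {-3}.
The Hessian is diagonal: diag(U_xx, U_yy). Second derivatives: U_xx(-3)=-6, U_xx(-2)=6; U_yy(-3)=6.
Local minima occur where both diagonal entries positive: (-2, -3). Count: 1.

1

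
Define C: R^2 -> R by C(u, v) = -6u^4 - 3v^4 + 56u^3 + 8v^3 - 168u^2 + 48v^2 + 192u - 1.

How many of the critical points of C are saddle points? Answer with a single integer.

C separates as a function of u plus a function of v, so ∇C=0 decouples.
∂C/∂u = -24(u - 4)(u - 2)(u - 1) = 0 at u ∈ {1, 2, 4}; ∂C/∂v = -12v(v - 4)(v + 2) = 0 at v ∈ {-2, 0, 4}.
The Hessian is diagonal: diag(C_uu, C_vv). Second derivatives: C_uu(1)=-72, C_uu(2)=48, C_uu(4)=-144; C_vv(-2)=-144, C_vv(0)=96, C_vv(4)=-288.
Saddle points occur where the two diagonal entries have opposite signs: (1, 0), (2, -2), (2, 4), (4, 0). Count: 4.

4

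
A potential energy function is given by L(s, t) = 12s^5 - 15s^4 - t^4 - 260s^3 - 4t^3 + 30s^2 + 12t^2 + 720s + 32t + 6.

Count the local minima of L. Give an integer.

L separates as a function of s plus a function of t, so ∇L=0 decouples.
∂L/∂s = 60(s - 4)(s - 1)(s + 1)(s + 3) = 0 at s ∈ {-3, -1, 1, 4}; ∂L/∂t = -4(t - 2)(t + 1)(t + 4) = 0 at t ∈ {-4, -1, 2}.
The Hessian is diagonal: diag(L_ss, L_tt). Second derivatives: L_ss(-3)=-3360, L_ss(-1)=1200, L_ss(1)=-1440, L_ss(4)=6300; L_tt(-4)=-72, L_tt(-1)=36, L_tt(2)=-72.
Local minima occur where both diagonal entries positive: (-1, -1), (4, -1). Count: 2.

2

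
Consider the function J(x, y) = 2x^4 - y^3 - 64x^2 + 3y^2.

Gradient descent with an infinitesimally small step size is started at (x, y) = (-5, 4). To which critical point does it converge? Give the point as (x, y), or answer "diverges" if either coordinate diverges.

diverges

J is separable, so gradient descent decouples: x follows -∂J/∂x, y follows -∂J/∂y.
∂J/∂x = 8x(x - 4)(x + 4); at x=-5 this is -360, so x increases.
∂J/∂y = -3y(y - 2); at y=4 this is -24, so y increases.
The y-coordinate has no critical point in that direction and runs off to infinity.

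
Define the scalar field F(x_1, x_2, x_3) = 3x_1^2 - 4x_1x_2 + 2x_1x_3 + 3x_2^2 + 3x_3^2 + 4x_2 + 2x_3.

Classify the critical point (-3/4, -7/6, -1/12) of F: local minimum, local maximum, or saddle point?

local minimum

The Hessian is constant: H = [[6, -4, 2], [-4, 6, 0], [2, 0, 6]].
Leading principal minors: Δ₁ = 6, Δ₂ = 20, Δ₃ = 96.
All leading minors are positive, so H is positive definite: a local minimum.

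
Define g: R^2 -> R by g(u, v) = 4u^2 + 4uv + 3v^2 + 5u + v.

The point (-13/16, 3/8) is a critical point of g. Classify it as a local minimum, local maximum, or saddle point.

local minimum

The Hessian of g is constant: H = [[8, 4], [4, 6]].
det(H) = 8·6 − 4² = 32.
det(H) > 0 and tr(H) = 14 > 0, so H is positive definite and the point is a local minimum.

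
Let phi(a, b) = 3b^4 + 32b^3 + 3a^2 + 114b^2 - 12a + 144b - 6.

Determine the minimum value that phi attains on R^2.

phi(a,b) separates as P(a) + Q(b) − 6, so its minimum is min P + min Q − 6.
P'(a) = 6a - 12 vanishes at a ∈ {2}; Q'(b) = 12(b + 1)(b + 3)(b + 4) vanishes at b ∈ {-4, -3, -1}.
Local minima of P (where P''>0): P(2)=-12. Local minima of Q: Q(-4)=-32, Q(-1)=-59.
So the global minimum of phi is P(2) + Q(-1) − 6 = -12 − 59 − 6 = -77, attained at (2, -1).

-77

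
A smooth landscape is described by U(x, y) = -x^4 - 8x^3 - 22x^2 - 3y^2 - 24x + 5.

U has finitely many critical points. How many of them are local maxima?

U separates as a function of x plus a function of y, so ∇U=0 decouples.
∂U/∂x = -4(x + 1)(x + 2)(x + 3) = 0 at x ∈ {-3, -2, -1}; ∂U/∂y = -6y = 0 at y ∈ {0}.
The Hessian is diagonal: diag(U_xx, U_yy). Second derivatives: U_xx(-3)=-8, U_xx(-2)=4, U_xx(-1)=-8; U_yy(0)=-6.
Local maxima occur where both diagonal entries negative: (-3, 0), (-1, 0). Count: 2.

2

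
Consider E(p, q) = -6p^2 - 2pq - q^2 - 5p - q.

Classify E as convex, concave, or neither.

concave

E is quadratic, so its Hessian is the constant matrix H = [[-12, -2], [-2, -2]].
det(H) = 20, tr(H) = -14.
det(H) > 0 and tr(H) < 0, so H is negative definite everywhere: concave.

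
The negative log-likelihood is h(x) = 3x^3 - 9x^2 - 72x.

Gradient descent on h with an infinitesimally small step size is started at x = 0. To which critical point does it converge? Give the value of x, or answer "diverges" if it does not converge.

h'(x) = 9(x - 4)(x + 2), so h'(0) = -72.
Gradient descent moves in the -h' direction, i.e. x is increasing.
The nearest critical point in that direction is x = 4, where h'' = 54 > 0 (a local minimum). The iterate converges there.

4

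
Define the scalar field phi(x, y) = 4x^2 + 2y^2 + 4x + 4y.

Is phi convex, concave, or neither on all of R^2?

phi is quadratic, so its Hessian is the constant matrix H = [[8, 0], [0, 4]].
det(H) = 32, tr(H) = 12.
det(H) > 0 and tr(H) > 0, so H is positive definite everywhere: convex.

convex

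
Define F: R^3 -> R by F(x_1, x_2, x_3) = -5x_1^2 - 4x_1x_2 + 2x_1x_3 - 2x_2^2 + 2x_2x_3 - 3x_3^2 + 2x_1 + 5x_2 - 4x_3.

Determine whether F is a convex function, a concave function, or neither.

concave

F is quadratic, so its Hessian is the constant matrix H = [[-10, -4, 2], [-4, -4, 2], [2, 2, -6]].
Leading principal minors: -10, 24, -120.
Signs alternate −, +, − ⇒ H ≺ 0 ⇒ concave.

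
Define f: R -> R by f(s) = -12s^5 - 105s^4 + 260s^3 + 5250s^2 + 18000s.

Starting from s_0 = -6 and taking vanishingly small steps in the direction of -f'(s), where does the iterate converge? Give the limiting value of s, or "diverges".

-5

f'(s) = -60(s - 5)(s + 3)(s + 4)(s + 5), so f'(-6) = -3960.
Gradient descent moves in the -f' direction, i.e. s is increasing.
The nearest critical point in that direction is s = -5, where f'' = 1200 > 0 (a local minimum). The iterate converges there.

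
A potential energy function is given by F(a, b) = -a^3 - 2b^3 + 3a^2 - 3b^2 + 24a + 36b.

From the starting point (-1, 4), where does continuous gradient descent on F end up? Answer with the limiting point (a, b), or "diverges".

F is separable, so gradient descent decouples: a follows -∂F/∂a, b follows -∂F/∂b.
∂F/∂a = -3(a - 4)(a + 2); at a=-1 this is 15, so a decreases.
∂F/∂b = -6(b - 2)(b + 3); at b=4 this is -84, so b increases.
The b-coordinate has no critical point in that direction and runs off to infinity.

diverges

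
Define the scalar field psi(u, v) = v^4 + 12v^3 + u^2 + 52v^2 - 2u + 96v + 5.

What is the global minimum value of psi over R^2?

-60

psi(u,v) separates as P(u) + Q(v) + 5, so its minimum is min P + min Q + 5.
P'(u) = 2u - 2 vanishes at u ∈ {1}; Q'(v) = 4(v + 2)(v + 3)(v + 4) vanishes at v ∈ {-4, -3, -2}.
Local minima of P (where P''>0): P(1)=-1. Local minima of Q: Q(-4)=-64, Q(-2)=-64.
So the global minimum of psi is P(1) + Q(-4) + 5 = -1 − 64 + 5 = -60, attained at (1, -4).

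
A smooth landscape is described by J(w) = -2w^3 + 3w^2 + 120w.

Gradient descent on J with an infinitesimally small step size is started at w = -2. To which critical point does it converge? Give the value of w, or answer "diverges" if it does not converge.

-4

J'(w) = -6(w - 5)(w + 4), so J'(-2) = 84.
Gradient descent moves in the -J' direction, i.e. w is decreasing.
The nearest critical point in that direction is w = -4, where J'' = 54 > 0 (a local minimum). The iterate converges there.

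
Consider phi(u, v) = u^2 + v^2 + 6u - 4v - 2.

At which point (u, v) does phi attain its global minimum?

phi(u,v) separates as P(u) + Q(v) − 2, so its minimum is min P + min Q − 2.
P'(u) = 2u + 6 vanishes at u ∈ {-3}; Q'(v) = 2v - 4 vanishes at v ∈ {2}.
Local minima of P (where P''>0): P(-3)=-9. Local minima of Q: Q(2)=-4.
So the global minimum of phi is P(-3) + Q(2) − 2 = -9 − 4 − 2 = -15, attained at (-3, 2).

(-3, 2)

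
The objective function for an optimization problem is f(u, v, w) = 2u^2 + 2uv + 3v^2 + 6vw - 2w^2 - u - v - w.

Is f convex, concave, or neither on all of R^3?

f is quadratic, so its Hessian is the constant matrix H = [[4, 2, 0], [2, 6, 6], [0, 6, -4]].
Leading principal minors: 4, 20, -224.
Neither pattern holds ⇒ H is indefinite ⇒ neither convex nor concave.

neither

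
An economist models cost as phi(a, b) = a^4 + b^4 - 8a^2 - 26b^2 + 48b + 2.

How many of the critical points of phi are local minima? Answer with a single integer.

4

phi separates as a function of a plus a function of b, so ∇phi=0 decouples.
∂phi/∂a = 4a(a - 2)(a + 2) = 0 at a ∈ {-2, 0, 2}; ∂phi/∂b = 4(b - 3)(b - 1)(b + 4) = 0 at b ∈ {-4, 1, 3}.
The Hessian is diagonal: diag(phi_aa, phi_bb). Second derivatives: phi_aa(-2)=32, phi_aa(0)=-16, phi_aa(2)=32; phi_bb(-4)=140, phi_bb(1)=-40, phi_bb(3)=56.
Local minima occur where both diagonal entries positive: (-2, -4), (-2, 3), (2, -4), (2, 3). Count: 4.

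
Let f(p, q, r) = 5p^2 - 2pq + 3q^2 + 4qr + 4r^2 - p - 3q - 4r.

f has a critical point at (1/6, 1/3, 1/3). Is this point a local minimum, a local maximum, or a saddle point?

The Hessian is constant: H = [[10, -2, 0], [-2, 6, 4], [0, 4, 8]].
Leading principal minors: Δ₁ = 10, Δ₂ = 56, Δ₃ = 288.
All leading minors are positive, so H is positive definite: a local minimum.

local minimum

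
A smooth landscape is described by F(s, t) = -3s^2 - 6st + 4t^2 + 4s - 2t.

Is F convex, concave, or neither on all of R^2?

F is quadratic, so its Hessian is the constant matrix H = [[-6, -6], [-6, 8]].
det(H) = -84, tr(H) = 2.
det(H) < 0, so H is indefinite: neither convex nor concave.

neither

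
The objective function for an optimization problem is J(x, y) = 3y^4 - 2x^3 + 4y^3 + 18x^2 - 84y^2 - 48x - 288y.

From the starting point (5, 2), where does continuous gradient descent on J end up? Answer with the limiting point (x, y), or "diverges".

diverges

J is separable, so gradient descent decouples: x follows -∂J/∂x, y follows -∂J/∂y.
∂J/∂x = -6(x - 4)(x - 2); at x=5 this is -18, so x increases.
∂J/∂y = 12(y - 4)(y + 2)(y + 3); at y=2 this is -480, so y increases.
The x-coordinate has no critical point in that direction and runs off to infinity.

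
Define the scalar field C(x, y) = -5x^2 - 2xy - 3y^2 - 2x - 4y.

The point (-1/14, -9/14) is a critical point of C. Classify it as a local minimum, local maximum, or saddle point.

The Hessian of C is constant: H = [[-10, -2], [-2, -6]].
det(H) = (-10)·(-6) − (-2)² = 56.
det(H) > 0 and tr(H) = -16 < 0, so H is negative definite and the point is a local maximum.

local maximum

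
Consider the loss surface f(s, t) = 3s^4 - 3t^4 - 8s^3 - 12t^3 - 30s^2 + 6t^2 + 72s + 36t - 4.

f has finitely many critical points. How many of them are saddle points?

f separates as a function of s plus a function of t, so ∇f=0 decouples.
∂f/∂s = 12(s - 3)(s - 1)(s + 2) = 0 at s ∈ {-2, 1, 3}; ∂f/∂t = -12(t - 1)(t + 1)(t + 3) = 0 at t ∈ {-3, -1, 1}.
The Hessian is diagonal: diag(f_ss, f_tt). Second derivatives: f_ss(-2)=180, f_ss(1)=-72, f_ss(3)=120; f_tt(-3)=-96, f_tt(-1)=48, f_tt(1)=-96.
Saddle points occur where the two diagonal entries have opposite signs: (-2, -3), (-2, 1), (1, -1), (3, -3), (3, 1). Count: 5.

5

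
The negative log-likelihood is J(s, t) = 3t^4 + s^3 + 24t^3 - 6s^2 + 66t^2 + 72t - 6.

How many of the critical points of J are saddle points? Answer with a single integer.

J separates as a function of s plus a function of t, so ∇J=0 decouples.
∂J/∂s = 3s(s - 4) = 0 at s ∈ {0, 4}; ∂J/∂t = 12(t + 1)(t + 2)(t + 3) = 0 at t ∈ {-3, -2, -1}.
The Hessian is diagonal: diag(J_ss, J_tt). Second derivatives: J_ss(0)=-12, J_ss(4)=12; J_tt(-3)=24, J_tt(-2)=-12, J_tt(-1)=24.
Saddle points occur where the two diagonal entries have opposite signs: (0, -3), (0, -1), (4, -2). Count: 3.

3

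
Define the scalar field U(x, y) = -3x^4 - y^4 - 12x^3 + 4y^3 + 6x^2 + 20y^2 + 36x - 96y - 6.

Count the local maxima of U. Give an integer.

4

U separates as a function of x plus a function of y, so ∇U=0 decouples.
∂U/∂x = -12(x - 1)(x + 1)(x + 3) = 0 at x ∈ {-3, -1, 1}; ∂U/∂y = -4(y - 4)(y - 2)(y + 3) = 0 at y ∈ {-3, 2, 4}.
The Hessian is diagonal: diag(U_xx, U_yy). Second derivatives: U_xx(-3)=-96, U_xx(-1)=48, U_xx(1)=-96; U_yy(-3)=-140, U_yy(2)=40, U_yy(4)=-56.
Local maxima occur where both diagonal entries negative: (-3, -3), (-3, 4), (1, -3), (1, 4). Count: 4.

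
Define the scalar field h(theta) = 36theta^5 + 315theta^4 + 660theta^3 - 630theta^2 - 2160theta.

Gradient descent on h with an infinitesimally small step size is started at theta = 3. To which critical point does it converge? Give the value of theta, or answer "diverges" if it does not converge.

h'(theta) = 180(theta - 1)(theta + 1)(theta + 3)(theta + 4), so h'(3) = 60480.
Gradient descent moves in the -h' direction, i.e. theta is decreasing.
The nearest critical point in that direction is theta = 1, where h'' = 7200 > 0 (a local minimum). The iterate converges there.

1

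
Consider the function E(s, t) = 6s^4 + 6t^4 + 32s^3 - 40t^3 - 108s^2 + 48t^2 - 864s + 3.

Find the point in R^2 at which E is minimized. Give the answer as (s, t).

E(s,t) separates as P(s) + Q(t) + 3, so its minimum is min P + min Q + 3.
P'(s) = 24(s - 3)(s + 3)(s + 4) vanishes at s ∈ {-4, -3, 3}; Q'(t) = 24t(t - 4)(t - 1) vanishes at t ∈ {0, 1, 4}.
Local minima of P (where P''>0): P(-4)=1216, P(3)=-2214. Local minima of Q: Q(0)=0, Q(4)=-256.
So the global minimum of E is P(3) + Q(4) + 3 = -2214 − 256 + 3 = -2467, attained at (3, 4).

(3, 4)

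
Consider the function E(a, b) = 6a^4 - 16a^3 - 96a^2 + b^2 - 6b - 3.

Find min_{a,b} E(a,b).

-1036

E(a,b) separates as P(a) + Q(b) − 3, so its minimum is min P + min Q − 3.
P'(a) = 24a(a - 4)(a + 2) vanishes at a ∈ {-2, 0, 4}; Q'(b) = 2b - 6 vanishes at b ∈ {3}.
Local minima of P (where P''>0): P(-2)=-160, P(4)=-1024. Local minima of Q: Q(3)=-9.
So the global minimum of E is P(4) + Q(3) − 3 = -1024 − 9 − 3 = -1036, attained at (4, 3).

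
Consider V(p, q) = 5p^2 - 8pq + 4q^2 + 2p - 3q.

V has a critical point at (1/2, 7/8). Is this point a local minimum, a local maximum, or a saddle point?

local minimum

The Hessian of V is constant: H = [[10, -8], [-8, 8]].
det(H) = 10·8 − (-8)² = 16.
det(H) > 0 and tr(H) = 18 > 0, so H is positive definite and the point is a local minimum.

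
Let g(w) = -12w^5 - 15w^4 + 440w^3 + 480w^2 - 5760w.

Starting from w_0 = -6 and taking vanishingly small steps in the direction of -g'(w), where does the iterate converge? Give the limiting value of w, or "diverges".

g'(w) = -60(w - 4)(w - 2)(w + 3)(w + 4), so g'(-6) = -28800.
Gradient descent moves in the -g' direction, i.e. w is increasing.
The nearest critical point in that direction is w = -4, where g'' = 2880 > 0 (a local minimum). The iterate converges there.

-4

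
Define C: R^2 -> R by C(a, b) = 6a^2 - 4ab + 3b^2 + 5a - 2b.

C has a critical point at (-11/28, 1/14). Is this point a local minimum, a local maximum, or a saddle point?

The Hessian of C is constant: H = [[12, -4], [-4, 6]].
det(H) = 12·6 − (-4)² = 56.
det(H) > 0 and tr(H) = 18 > 0, so H is positive definite and the point is a local minimum.

local minimum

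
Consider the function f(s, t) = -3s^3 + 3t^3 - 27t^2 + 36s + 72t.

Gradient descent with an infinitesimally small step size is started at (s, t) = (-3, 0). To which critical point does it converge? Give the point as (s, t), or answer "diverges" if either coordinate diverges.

diverges

f is separable, so gradient descent decouples: s follows -∂f/∂s, t follows -∂f/∂t.
∂f/∂s = -9(s - 2)(s + 2); at s=-3 this is -45, so s increases.
∂f/∂t = 9(t - 4)(t - 2); at t=0 this is 72, so t decreases.
The t-coordinate has no critical point in that direction and runs off to infinity.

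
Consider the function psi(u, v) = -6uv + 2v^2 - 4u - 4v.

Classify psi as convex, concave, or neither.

psi is quadratic, so its Hessian is the constant matrix H = [[0, -6], [-6, 4]].
det(H) = -36, tr(H) = 4.
det(H) < 0, so H is indefinite: neither convex nor concave.

neither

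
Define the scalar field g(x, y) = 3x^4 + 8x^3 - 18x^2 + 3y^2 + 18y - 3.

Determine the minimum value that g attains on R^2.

g(x,y) separates as P(x) + Q(y) − 3, so its minimum is min P + min Q − 3.
P'(x) = 12x(x - 1)(x + 3) vanishes at x ∈ {-3, 0, 1}; Q'(y) = 6y + 18 vanishes at y ∈ {-3}.
Local minima of P (where P''>0): P(-3)=-135, P(1)=-7. Local minima of Q: Q(-3)=-27.
So the global minimum of g is P(-3) + Q(-3) − 3 = -135 − 27 − 3 = -165, attained at (-3, -3).

-165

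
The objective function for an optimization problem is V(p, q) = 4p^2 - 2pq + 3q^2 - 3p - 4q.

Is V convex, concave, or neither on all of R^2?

V is quadratic, so its Hessian is the constant matrix H = [[8, -2], [-2, 6]].
det(H) = 44, tr(H) = 14.
det(H) > 0 and tr(H) > 0, so H is positive definite everywhere: convex.

convex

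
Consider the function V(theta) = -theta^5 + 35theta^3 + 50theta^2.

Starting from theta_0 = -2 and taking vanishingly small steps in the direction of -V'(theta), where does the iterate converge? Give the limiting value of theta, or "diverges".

V'(theta) = -5theta(theta - 5)(theta + 1)(theta + 4), so V'(-2) = 140.
Gradient descent moves in the -V' direction, i.e. theta is decreasing.
The nearest critical point in that direction is theta = -4, where V'' = 540 > 0 (a local minimum). The iterate converges there.

-4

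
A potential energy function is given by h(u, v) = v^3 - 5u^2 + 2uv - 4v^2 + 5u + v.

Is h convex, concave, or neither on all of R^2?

The term v^3 is cubic, so the Hessian is not constant.
∂²h/∂v² = 6v - 8, which takes both signs as v varies (negative for sufficiently negative v). A diagonal entry of the Hessian changing sign means the Hessian is neither positive- nor negative-semidefinite on all of R^2.

neither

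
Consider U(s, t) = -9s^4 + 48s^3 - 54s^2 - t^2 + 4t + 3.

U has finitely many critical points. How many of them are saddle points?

1

U separates as a function of s plus a function of t, so ∇U=0 decouples.
∂U/∂s = -36s(s - 3)(s - 1) = 0 at s ∈ {0, 1, 3}; ∂U/∂t = -2(t - 2) = 0 at t ∈ {2}.
The Hessian is diagonal: diag(U_ss, U_tt). Second derivatives: U_ss(0)=-108, U_ss(1)=72, U_ss(3)=-216; U_tt(2)=-2.
Saddle points occur where the two diagonal entries have opposite signs: (1, 2). Count: 1.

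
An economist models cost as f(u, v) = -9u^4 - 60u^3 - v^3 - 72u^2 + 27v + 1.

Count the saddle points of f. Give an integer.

f separates as a function of u plus a function of v, so ∇f=0 decouples.
∂f/∂u = -36u(u + 1)(u + 4) = 0 at u ∈ {-4, -1, 0}; ∂f/∂v = -3(v - 3)(v + 3) = 0 at v ∈ {-3, 3}.
The Hessian is diagonal: diag(f_uu, f_vv). Second derivatives: f_uu(-4)=-432, f_uu(-1)=108, f_uu(0)=-144; f_vv(-3)=18, f_vv(3)=-18.
Saddle points occur where the two diagonal entries have opposite signs: (-4, -3), (-1, 3), (0, -3). Count: 3.

3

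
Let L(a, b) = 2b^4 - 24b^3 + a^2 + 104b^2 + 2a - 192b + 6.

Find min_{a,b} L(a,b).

-123

L(a,b) separates as P(a) + Q(b) + 6, so its minimum is min P + min Q + 6.
P'(a) = 2a + 2 vanishes at a ∈ {-1}; Q'(b) = 8(b - 4)(b - 3)(b - 2) vanishes at b ∈ {2, 3, 4}.
Local minima of P (where P''>0): P(-1)=-1. Local minima of Q: Q(2)=-128, Q(4)=-128.
So the global minimum of L is P(-1) + Q(2) + 6 = -1 − 128 + 6 = -123, attained at (-1, 2).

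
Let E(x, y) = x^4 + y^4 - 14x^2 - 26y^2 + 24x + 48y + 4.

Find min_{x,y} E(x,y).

E(x,y) separates as P(x) + Q(y) + 4, so its minimum is min P + min Q + 4.
P'(x) = 4(x - 2)(x - 1)(x + 3) vanishes at x ∈ {-3, 1, 2}; Q'(y) = 4(y - 3)(y - 1)(y + 4) vanishes at y ∈ {-4, 1, 3}.
Local minima of P (where P''>0): P(-3)=-117, P(2)=8. Local minima of Q: Q(-4)=-352, Q(3)=-9.
So the global minimum of E is P(-3) + Q(-4) + 4 = -117 − 352 + 4 = -465, attained at (-3, -4).

-465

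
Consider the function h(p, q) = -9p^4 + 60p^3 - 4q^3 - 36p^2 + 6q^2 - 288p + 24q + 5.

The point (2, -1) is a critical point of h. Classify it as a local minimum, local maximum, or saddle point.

local minimum

The mixed partial ∂²h/∂p∂q is 0, so the Hessian at any point is diag(h_pp, h_qq) = diag(36(-3p^2 + 10p - 2), 12(-2q + 1)).
At (2, -1): H = diag(216, 36).
Both eigenvalues are positive, so H is positive definite: a local minimum.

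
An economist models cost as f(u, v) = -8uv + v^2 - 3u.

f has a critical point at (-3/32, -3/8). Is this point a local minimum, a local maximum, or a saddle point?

saddle point

The Hessian of f is constant: H = [[0, -8], [-8, 2]].
det(H) = 0·2 − (-8)² = -64.
Since det(H) < 0, H is indefinite and the critical point is a saddle point.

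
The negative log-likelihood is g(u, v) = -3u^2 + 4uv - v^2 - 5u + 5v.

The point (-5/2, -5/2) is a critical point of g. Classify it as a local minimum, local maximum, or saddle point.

saddle point

The Hessian of g is constant: H = [[-6, 4], [4, -2]].
det(H) = (-6)·(-2) − 4² = -4.
Since det(H) < 0, H is indefinite and the critical point is a saddle point.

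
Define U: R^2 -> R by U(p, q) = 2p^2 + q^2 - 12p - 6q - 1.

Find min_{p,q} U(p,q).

-28

U(p,q) separates as A(p) + B(q) − 1, so its minimum is min A + min B − 1.
A'(p) = 4p - 12 vanishes at p ∈ {3}; B'(q) = 2q - 6 vanishes at q ∈ {3}.
Local minima of A (where A''>0): A(3)=-18. Local minima of B: B(3)=-9.
So the global minimum of U is A(3) + B(3) − 1 = -18 − 9 − 1 = -28, attained at (3, 3).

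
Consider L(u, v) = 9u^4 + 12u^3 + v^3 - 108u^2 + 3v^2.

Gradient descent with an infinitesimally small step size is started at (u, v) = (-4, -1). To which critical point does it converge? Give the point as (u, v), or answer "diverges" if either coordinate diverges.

L is separable, so gradient descent decouples: u follows -∂L/∂u, v follows -∂L/∂v.
∂L/∂u = 36u(u - 2)(u + 3); at u=-4 this is -864, so u increases.
∂L/∂v = 3v(v + 2); at v=-1 this is -3, so v increases.
u converges to its nearest critical value -3 (a local min of the u-part); v converges to 0. The iterate converges to (-3, 0).

(-3, 0)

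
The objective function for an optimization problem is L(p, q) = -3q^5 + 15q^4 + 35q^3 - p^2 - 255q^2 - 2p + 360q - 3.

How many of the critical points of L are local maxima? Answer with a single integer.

L separates as a function of p plus a function of q, so ∇L=0 decouples.
∂L/∂p = -2(p + 1) = 0 at p ∈ {-1}; ∂L/∂q = -15(q - 4)(q - 2)(q - 1)(q + 3) = 0 at q ∈ {-3, 1, 2, 4}.
The Hessian is diagonal: diag(L_pp, L_qq). Second derivatives: L_pp(-1)=-2; L_qq(-3)=2100, L_qq(1)=-180, L_qq(2)=150, L_qq(4)=-630.
Local maxima occur where both diagonal entries negative: (-1, 1), (-1, 4). Count: 2.

2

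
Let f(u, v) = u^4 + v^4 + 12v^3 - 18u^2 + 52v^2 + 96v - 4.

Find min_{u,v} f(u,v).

f(u,v) separates as P(u) + Q(v) − 4, so its minimum is min P + min Q − 4.
P'(u) = 4u(u - 3)(u + 3) vanishes at u ∈ {-3, 0, 3}; Q'(v) = 4(v + 2)(v + 3)(v + 4) vanishes at v ∈ {-4, -3, -2}.
Local minima of P (where P''>0): P(-3)=-81, P(3)=-81. Local minima of Q: Q(-4)=-64, Q(-2)=-64.
So the global minimum of f is P(-3) + Q(-4) − 4 = -81 − 64 − 4 = -149, attained at (-3, -4).

-149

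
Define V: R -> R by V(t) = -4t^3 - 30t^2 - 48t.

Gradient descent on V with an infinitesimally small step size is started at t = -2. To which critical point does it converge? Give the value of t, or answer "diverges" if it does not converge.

-4

V'(t) = -12(t + 1)(t + 4), so V'(-2) = 24.
Gradient descent moves in the -V' direction, i.e. t is decreasing.
The nearest critical point in that direction is t = -4, where V'' = 36 > 0 (a local minimum). The iterate converges there.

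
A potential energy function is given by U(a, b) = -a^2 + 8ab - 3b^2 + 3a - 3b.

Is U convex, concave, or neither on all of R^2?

U is quadratic, so its Hessian is the constant matrix H = [[-2, 8], [8, -6]].
det(H) = -52, tr(H) = -8.
det(H) < 0, so H is indefinite: neither convex nor concave.

neither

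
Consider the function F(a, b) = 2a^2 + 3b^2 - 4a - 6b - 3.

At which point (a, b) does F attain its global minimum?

F(a,b) separates as P(a) + Q(b) − 3, so its minimum is min P + min Q − 3.
P'(a) = 4a - 4 vanishes at a ∈ {1}; Q'(b) = 6b - 6 vanishes at b ∈ {1}.
Local minima of P (where P''>0): P(1)=-2. Local minima of Q: Q(1)=-3.
So the global minimum of F is P(1) + Q(1) − 3 = -2 − 3 − 3 = -8, attained at (1, 1).

(1, 1)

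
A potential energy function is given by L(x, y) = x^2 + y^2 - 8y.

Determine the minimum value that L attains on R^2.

-16

L(x,y) separates as P(x) + Q(y), so its minimum is min P + min Q.
P'(x) = 2x vanishes at x ∈ {0}; Q'(y) = 2y - 8 vanishes at y ∈ {4}.
Local minima of P (where P''>0): P(0)=0. Local minima of Q: Q(4)=-16.
So the global minimum of L is P(0) + Q(4) = 0 − 16 = -16, attained at (0, 4).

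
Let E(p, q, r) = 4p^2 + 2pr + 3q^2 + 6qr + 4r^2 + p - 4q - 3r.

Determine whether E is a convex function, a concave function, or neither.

convex

E is quadratic, so its Hessian is the constant matrix H = [[8, 0, 2], [0, 6, 6], [2, 6, 8]].
Leading principal minors: 8, 48, 72.
All positive ⇒ H ≻ 0 ⇒ convex.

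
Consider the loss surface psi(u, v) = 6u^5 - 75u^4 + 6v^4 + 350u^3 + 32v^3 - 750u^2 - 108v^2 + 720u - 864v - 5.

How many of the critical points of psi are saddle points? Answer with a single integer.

6

psi separates as a function of u plus a function of v, so ∇psi=0 decouples.
∂psi/∂u = 30(u - 4)(u - 3)(u - 2)(u - 1) = 0 at u ∈ {1, 2, 3, 4}; ∂psi/∂v = 24(v - 3)(v + 3)(v + 4) = 0 at v ∈ {-4, -3, 3}.
The Hessian is diagonal: diag(psi_uu, psi_vv). Second derivatives: psi_uu(1)=-180, psi_uu(2)=60, psi_uu(3)=-60, psi_uu(4)=180; psi_vv(-4)=168, psi_vv(-3)=-144, psi_vv(3)=1008.
Saddle points occur where the two diagonal entries have opposite signs: (1, -4), (1, 3), (2, -3), (3, -4), (3, 3), (4, -3). Count: 6.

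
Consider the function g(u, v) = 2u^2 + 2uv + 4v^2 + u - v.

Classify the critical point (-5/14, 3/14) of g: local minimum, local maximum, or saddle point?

local minimum

The Hessian of g is constant: H = [[4, 2], [2, 8]].
det(H) = 4·8 − 2² = 28.
det(H) > 0 and tr(H) = 12 > 0, so H is positive definite and the point is a local minimum.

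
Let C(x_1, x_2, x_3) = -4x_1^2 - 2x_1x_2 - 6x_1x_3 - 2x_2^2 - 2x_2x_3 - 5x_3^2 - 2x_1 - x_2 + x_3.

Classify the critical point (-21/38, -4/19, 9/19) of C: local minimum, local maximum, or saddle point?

local maximum

The Hessian is constant: H = [[-8, -2, -6], [-2, -4, -2], [-6, -2, -10]].
Leading principal minors: Δ₁ = -8, Δ₂ = 28, Δ₃ = -152.
The minors alternate sign starting negative (−, +, −), so H is negative definite: a local maximum.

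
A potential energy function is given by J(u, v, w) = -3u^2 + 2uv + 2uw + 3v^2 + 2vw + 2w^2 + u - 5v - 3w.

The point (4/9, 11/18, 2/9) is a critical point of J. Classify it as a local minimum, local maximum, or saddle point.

The Hessian is constant: H = [[-6, 2, 2], [2, 6, 2], [2, 2, 4]].
Leading principal minors: Δ₁ = -6, Δ₂ = -40, Δ₃ = -144.
The minors fit neither the all-positive nor the alternating-sign pattern, so H is indefinite: a saddle point.

saddle point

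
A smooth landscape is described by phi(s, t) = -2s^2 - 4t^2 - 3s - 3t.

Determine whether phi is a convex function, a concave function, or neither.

phi is quadratic, so its Hessian is the constant matrix H = [[-4, 0], [0, -8]].
det(H) = 32, tr(H) = -12.
det(H) > 0 and tr(H) < 0, so H is negative definite everywhere: concave.

concave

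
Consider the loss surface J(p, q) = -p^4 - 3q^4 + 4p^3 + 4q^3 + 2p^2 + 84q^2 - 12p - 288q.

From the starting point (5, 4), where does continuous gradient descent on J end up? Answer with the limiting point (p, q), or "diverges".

J is separable, so gradient descent decouples: p follows -∂J/∂p, q follows -∂J/∂q.
∂J/∂p = -4(p - 3)(p - 1)(p + 1); at p=5 this is -192, so p increases.
∂J/∂q = -12(q - 3)(q - 2)(q + 4); at q=4 this is -192, so q increases.
The p-coordinate has no critical point in that direction and runs off to infinity.

diverges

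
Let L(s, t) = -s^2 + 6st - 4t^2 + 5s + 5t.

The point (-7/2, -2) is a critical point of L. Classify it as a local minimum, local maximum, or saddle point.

The Hessian of L is constant: H = [[-2, 6], [6, -8]].
det(H) = (-2)·(-8) − 6² = -20.
Since det(H) < 0, H is indefinite and the critical point is a saddle point.

saddle point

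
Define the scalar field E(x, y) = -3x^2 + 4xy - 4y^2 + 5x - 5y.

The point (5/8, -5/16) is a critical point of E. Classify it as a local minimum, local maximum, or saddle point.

local maximum

The Hessian of E is constant: H = [[-6, 4], [4, -8]].
det(H) = (-6)·(-8) − 4² = 32.
det(H) > 0 and tr(H) = -14 < 0, so H is negative definite and the point is a local maximum.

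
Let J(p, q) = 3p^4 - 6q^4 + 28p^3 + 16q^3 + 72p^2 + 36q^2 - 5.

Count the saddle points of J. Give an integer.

J separates as a function of p plus a function of q, so ∇J=0 decouples.
∂J/∂p = 12p(p + 3)(p + 4) = 0 at p ∈ {-4, -3, 0}; ∂J/∂q = -24q(q - 3)(q + 1) = 0 at q ∈ {-1, 0, 3}.
The Hessian is diagonal: diag(J_pp, J_qq). Second derivatives: J_pp(-4)=48, J_pp(-3)=-36, J_pp(0)=144; J_qq(-1)=-96, J_qq(0)=72, J_qq(3)=-288.
Saddle points occur where the two diagonal entries have opposite signs: (-4, -1), (-4, 3), (-3, 0), (0, -1), (0, 3). Count: 5.

5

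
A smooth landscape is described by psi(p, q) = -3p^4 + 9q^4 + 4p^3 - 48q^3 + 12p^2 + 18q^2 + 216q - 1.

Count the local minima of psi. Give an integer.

2

psi separates as a function of p plus a function of q, so ∇psi=0 decouples.
∂psi/∂p = -12p(p - 2)(p + 1) = 0 at p ∈ {-1, 0, 2}; ∂psi/∂q = 36(q - 3)(q - 2)(q + 1) = 0 at q ∈ {-1, 2, 3}.
The Hessian is diagonal: diag(psi_pp, psi_qq). Second derivatives: psi_pp(-1)=-36, psi_pp(0)=24, psi_pp(2)=-72; psi_qq(-1)=432, psi_qq(2)=-108, psi_qq(3)=144.
Local minima occur where both diagonal entries positive: (0, -1), (0, 3). Count: 2.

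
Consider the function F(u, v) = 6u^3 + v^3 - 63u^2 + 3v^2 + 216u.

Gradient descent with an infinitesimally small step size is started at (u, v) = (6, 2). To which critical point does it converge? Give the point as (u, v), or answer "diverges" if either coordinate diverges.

(4, 0)

F is separable, so gradient descent decouples: u follows -∂F/∂u, v follows -∂F/∂v.
∂F/∂u = 18(u - 4)(u - 3); at u=6 this is 108, so u decreases.
∂F/∂v = 3v(v + 2); at v=2 this is 24, so v decreases.
u converges to its nearest critical value 4 (a local min of the u-part); v converges to 0. The iterate converges to (4, 0).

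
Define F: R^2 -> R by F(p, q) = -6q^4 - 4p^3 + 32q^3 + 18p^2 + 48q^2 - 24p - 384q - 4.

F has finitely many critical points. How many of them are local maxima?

F separates as a function of p plus a function of q, so ∇F=0 decouples.
∂F/∂p = -12(p - 2)(p - 1) = 0 at p ∈ {1, 2}; ∂F/∂q = -24(q - 4)(q - 2)(q + 2) = 0 at q ∈ {-2, 2, 4}.
The Hessian is diagonal: diag(F_pp, F_qq). Second derivatives: F_pp(1)=12, F_pp(2)=-12; F_qq(-2)=-576, F_qq(2)=192, F_qq(4)=-288.
Local maxima occur where both diagonal entries negative: (2, -2), (2, 4). Count: 2.

2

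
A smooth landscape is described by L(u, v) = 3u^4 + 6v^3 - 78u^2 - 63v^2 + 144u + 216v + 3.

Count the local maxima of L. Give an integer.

L separates as a function of u plus a function of v, so ∇L=0 decouples.
∂L/∂u = 12(u - 3)(u - 1)(u + 4) = 0 at u ∈ {-4, 1, 3}; ∂L/∂v = 18(v - 4)(v - 3) = 0 at v ∈ {3, 4}.
The Hessian is diagonal: diag(L_uu, L_vv). Second derivatives: L_uu(-4)=420, L_uu(1)=-120, L_uu(3)=168; L_vv(3)=-18, L_vv(4)=18.
Local maxima occur where both diagonal entries negative: (1, 3). Count: 1.

1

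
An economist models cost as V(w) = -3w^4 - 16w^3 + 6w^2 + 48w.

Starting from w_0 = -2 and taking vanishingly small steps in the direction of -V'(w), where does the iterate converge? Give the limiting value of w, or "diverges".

V'(w) = -12(w - 1)(w + 1)(w + 4), so V'(-2) = -72.
Gradient descent moves in the -V' direction, i.e. w is increasing.
The nearest critical point in that direction is w = -1, where V'' = 72 > 0 (a local minimum). The iterate converges there.

-1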